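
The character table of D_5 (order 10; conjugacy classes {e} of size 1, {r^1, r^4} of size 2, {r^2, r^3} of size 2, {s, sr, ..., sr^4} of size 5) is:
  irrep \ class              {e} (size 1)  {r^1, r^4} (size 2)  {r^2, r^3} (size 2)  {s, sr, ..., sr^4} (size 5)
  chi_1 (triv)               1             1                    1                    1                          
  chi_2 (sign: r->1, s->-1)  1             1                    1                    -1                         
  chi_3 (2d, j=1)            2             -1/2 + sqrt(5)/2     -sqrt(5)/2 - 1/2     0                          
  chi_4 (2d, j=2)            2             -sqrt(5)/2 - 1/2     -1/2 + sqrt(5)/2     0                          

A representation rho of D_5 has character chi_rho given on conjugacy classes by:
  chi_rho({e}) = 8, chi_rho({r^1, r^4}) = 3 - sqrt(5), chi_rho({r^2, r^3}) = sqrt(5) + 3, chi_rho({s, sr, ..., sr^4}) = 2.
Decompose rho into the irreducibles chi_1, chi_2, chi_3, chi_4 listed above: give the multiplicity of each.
Multiplicities: chi_1: 3, chi_2: 1, chi_3: 0, chi_4: 2.

Details: Use <chi_rho, chi> = (1/|G|) sum_C |C| * chi_rho(C) * conj(chi(C)) with |G| = 10 for each irreducible chi in the table:
  <chi_rho, chi_1> = (1/10)[1*(8)*conj(1) + 2*(3 - sqrt(5))*conj(1) + 2*(sqrt(5) + 3)*conj(1) + 5*(2)*conj(1)]
      = (1/10)[(8) + (6 - 2*sqrt(5)) + (2*sqrt(5) + 6) + (10)] = 30/10 = 3
  <chi_rho, chi_2> = (1/10)[1*(8)*conj(1) + 2*(3 - sqrt(5))*conj(1) + 2*(sqrt(5) + 3)*conj(1) + 5*(2)*conj(-1)]
      = (1/10)[(8) + (6 - 2*sqrt(5)) + (2*sqrt(5) + 6) + (-10)] = 10/10 = 1
  <chi_rho, chi_3> = (1/10)[1*(8)*conj(2) + 2*(3 - sqrt(5))*conj(-1/2 + sqrt(5)/2) + 2*(sqrt(5) + 3)*conj(-sqrt(5)/2 - 1/2) + 5*(2)*conj(0)]
      = (1/10)[(16) + (-8 + 4*sqrt(5)) + (-4*sqrt(5) - 8) + (0)] = 0/10 = 0
  <chi_rho, chi_4> = (1/10)[1*(8)*conj(2) + 2*(3 - sqrt(5))*conj(-sqrt(5)/2 - 1/2) + 2*(sqrt(5) + 3)*conj(-1/2 + sqrt(5)/2) + 5*(2)*conj(0)]
      = (1/10)[(16) + (2 - 2*sqrt(5)) + (2 + 2*sqrt(5)) + (0)] = 20/10 = 2
Dimension check: dim(rho) = sum (mult * dim) = 3*1 + 1*1 + 0*2 + 2*2 = 8 = chi_rho(e) = 8.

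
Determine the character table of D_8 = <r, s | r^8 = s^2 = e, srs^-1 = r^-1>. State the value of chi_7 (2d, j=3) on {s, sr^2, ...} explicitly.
Conjugacy classes: {e} of size 1, {r^4} of size 1, {r^1, r^7} of size 2, {r^2, r^6} of size 2, {r^3, r^5} of size 2, {s, sr^2, ...} of size 4, {sr, sr^3, ...} of size 4.
Character table:
  irrep \ class              {e} (size 1)  {r^4} (size 1)  {r^1, r^7} (size 2)  {r^2, r^6} (size 2)  {r^3, r^5} (size 2)  {s, sr^2, ...} (size 4)  {sr, sr^3, ...} (size 4)
  chi_1 (triv)               1             1               1                    1                    1                    1                        1                       
  chi_2 (sign: r->1, s->-1)  1             1               1                    1                    1                    -1                       -1                      
  chi_3 (r->-1, s->1)        1             1               -1                   1                    -1                   1                        -1                      
  chi_4 (r->-1, s->-1)       1             1               -1                   1                    -1                   -1                       1                       
  chi_5 (2d, j=1)            2             -2              sqrt(2)              0                    -sqrt(2)             0                        0                       
  chi_6 (2d, j=2)            2             2               0                    -2                   0                    0                        0                       
  chi_7 (2d, j=3)            2             -2              -sqrt(2)             0                    sqrt(2)              0                        0                       

Spot check: chi_7 (2d, j=3) on {s, sr^2, ...} = 0.

D_8 has order 2*8 = 16 with 7 conjugacy classes, hence 7 irreducibles. Sum of squared dims 1 + 1 + 1 + 1 + 4 + 4 + 4 = 16 = |G|. Linear characters come from the abelianisation; the 2-dimensional irreps have character r^k -> 2*cos(2*pi*j*k/8), reflections -> 0.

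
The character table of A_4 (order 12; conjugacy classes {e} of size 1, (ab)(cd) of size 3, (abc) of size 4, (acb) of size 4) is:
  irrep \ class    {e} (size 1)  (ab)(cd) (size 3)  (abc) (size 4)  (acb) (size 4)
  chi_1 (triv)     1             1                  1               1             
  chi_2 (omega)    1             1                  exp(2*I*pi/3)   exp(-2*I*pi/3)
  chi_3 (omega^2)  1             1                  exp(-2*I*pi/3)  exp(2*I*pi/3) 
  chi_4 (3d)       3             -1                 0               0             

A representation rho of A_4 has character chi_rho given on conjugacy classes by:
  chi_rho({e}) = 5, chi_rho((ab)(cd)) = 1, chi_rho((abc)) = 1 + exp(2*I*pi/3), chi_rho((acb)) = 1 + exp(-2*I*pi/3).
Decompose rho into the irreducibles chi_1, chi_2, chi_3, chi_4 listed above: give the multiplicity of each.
Multiplicities: chi_1: 1, chi_2: 1, chi_3: 0, chi_4: 1.

Working: Use <chi_rho, chi> = (1/|G|) sum_C |C| * chi_rho(C) * conj(chi(C)) with |G| = 12 for each irreducible chi in the table:
  <chi_rho, chi_1> = (1/12)[1*(5)*conj(1) + 3*(1)*conj(1) + 4*(1 + exp(2*I*pi/3))*conj(1) + 4*(1 + exp(-2*I*pi/3))*conj(1)]
      = (1/12)[(5) + (3) + (4 + 4*exp(2*I*pi/3)) + (4 + 4*exp(-2*I*pi/3))] = 12/12 = 1
  <chi_rho, chi_2> = (1/12)[1*(5)*conj(1) + 3*(1)*conj(1) + 4*(1 + exp(2*I*pi/3))*conj(exp(2*I*pi/3)) + 4*(1 + exp(-2*I*pi/3))*conj(exp(-2*I*pi/3))]
      = (1/12)[(5) + (3) + (4 + 4*exp(-2*I*pi/3)) + (4 + 4*exp(2*I*pi/3))] = 12/12 = 1
  <chi_rho, chi_3> = (1/12)[1*(5)*conj(1) + 3*(1)*conj(1) + 4*(1 + exp(2*I*pi/3))*conj(exp(-2*I*pi/3)) + 4*(1 + exp(-2*I*pi/3))*conj(exp(2*I*pi/3))]
      = (1/12)[(5) + (3) + (-4) + (-4)] = 0/12 = 0
  <chi_rho, chi_4> = (1/12)[1*(5)*conj(3) + 3*(1)*conj(-1) + 4*(1 + exp(2*I*pi/3))*conj(0) + 4*(1 + exp(-2*I*pi/3))*conj(0)]
      = (1/12)[(15) + (-3) + (0) + (0)] = 12/12 = 1
(Exp terms are combined using exp(i*s)*conj(exp(i*t)) = exp(i*(s-t)), and sums of them are collapsed using the identity that for every m > 1 the m distinct m-th roots of unity sum to 0, e.g. 1 + exp(2*I*pi/3) + exp(-2*I*pi/3) = 0.)
Dimension check: dim(rho) = sum (mult * dim) = 1*1 + 1*1 + 0*1 + 1*3 = 5 = chi_rho(e) = 5.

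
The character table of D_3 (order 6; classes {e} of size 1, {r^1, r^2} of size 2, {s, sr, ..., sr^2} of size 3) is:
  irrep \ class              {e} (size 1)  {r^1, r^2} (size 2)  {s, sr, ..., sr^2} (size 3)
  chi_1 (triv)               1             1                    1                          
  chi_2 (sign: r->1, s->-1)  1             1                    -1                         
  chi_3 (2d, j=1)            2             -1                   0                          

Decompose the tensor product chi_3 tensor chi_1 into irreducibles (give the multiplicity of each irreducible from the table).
chi_3 tensor chi_1 = chi_3 (all other irreducibles have multiplicity 0).

Argument: The character of a tensor product is the pointwise product (chi_3 * chi_1)(C) = chi_3(C) * chi_1(C):
  {e}: (2)*(1), {r^1, r^2}: (-1)*(1), {s, sr, ..., sr^2}: (0)*(1)
so (chi_3 * chi_1) takes values
  {e} -> 2, {r^1, r^2} -> -1, {s, sr, ..., sr^2} -> 0.
Now take the inner product of this character with each irreducible chi from the table, <chi_3*chi_1, chi> = (1/6) sum_C |C| (chi_3*chi_1)(C) conj(chi(C)):
  <chi_3*chi_1, chi_1> = (1/6)[1*(2)*conj(1) + 2*(-1)*conj(1) + 3*(0)*conj(1)]
      = (1/6)[(2) + (-2) + (0)] = 0/6 = 0
  <chi_3*chi_1, chi_2> = (1/6)[1*(2)*conj(1) + 2*(-1)*conj(1) + 3*(0)*conj(-1)]
      = (1/6)[(2) + (-2) + (0)] = 0/6 = 0
  <chi_3*chi_1, chi_3> = (1/6)[1*(2)*conj(2) + 2*(-1)*conj(-1) + 3*(0)*conj(0)]
      = (1/6)[(4) + (2) + (0)] = 6/6 = 1
Hence the multiplicities are chi_3: 1. Dimension check: dim(chi_3)*dim(chi_1) = 2*1 = 2 and sum (mult * dim) = 1*2 = 2.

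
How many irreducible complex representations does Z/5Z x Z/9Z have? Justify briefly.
45

Derivation: The number of irreducible complex representations of a finite group equals its number of conjugacy classes. Z/5Z x Z/9Z is abelian of order 45, so every element is its own conjugacy class: 45 classes, so Z/5Z x Z/9Z (order 45) has exactly 45 irreducible complex representations.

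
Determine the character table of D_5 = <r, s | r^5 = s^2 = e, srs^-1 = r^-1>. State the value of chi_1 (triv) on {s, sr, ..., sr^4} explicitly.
Conjugacy classes: {e} of size 1, {r^1, r^4} of size 2, {r^2, r^3} of size 2, {s, sr, ..., sr^4} of size 5.
Character table:
  irrep \ class              {e} (size 1)  {r^1, r^4} (size 2)  {r^2, r^3} (size 2)  {s, sr, ..., sr^4} (size 5)
  chi_1 (triv)               1             1                    1                    1                          
  chi_2 (sign: r->1, s->-1)  1             1                    1                    -1                         
  chi_3 (2d, j=1)            2             -1/2 + sqrt(5)/2     -sqrt(5)/2 - 1/2     0                          
  chi_4 (2d, j=2)            2             -sqrt(5)/2 - 1/2     -1/2 + sqrt(5)/2     0                          

Spot check: chi_1 (triv) on {s, sr, ..., sr^4} = 1.

Explanation: D_5 has order 2*5 = 10 with 4 conjugacy classes, hence 4 irreducibles. Sum of squared dims 1 + 1 + 4 + 4 = 10 = |G|. Linear characters come from the abelianisation; the 2-dimensional irreps have character r^k -> 2*cos(2*pi*j*k/5), reflections -> 0.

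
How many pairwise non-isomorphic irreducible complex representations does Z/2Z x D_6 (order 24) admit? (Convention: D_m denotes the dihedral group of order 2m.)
12

Derivation: The number of irreducible complex representations of a finite group equals its number of conjugacy classes. For a direct product, #classes(G x H) = #classes(G) * #classes(H). Z/2Z has 2 classes (abelian), D_6 has 6 classes, so 2 * 6 = 12, so Z/2Z x D_6 (order 24) has exactly 12 irreducible complex representations.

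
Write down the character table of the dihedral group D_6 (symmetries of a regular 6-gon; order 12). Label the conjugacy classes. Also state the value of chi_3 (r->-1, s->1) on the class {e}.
Conjugacy classes: {e} of size 1, {r^3} of size 1, {r^1, r^5} of size 2, {r^2, r^4} of size 2, {s, sr^2, ...} of size 3, {sr, sr^3, ...} of size 3.
Character table:
  irrep \ class              {e} (size 1)  {r^3} (size 1)  {r^1, r^5} (size 2)  {r^2, r^4} (size 2)  {s, sr^2, ...} (size 3)  {sr, sr^3, ...} (size 3)
  chi_1 (triv)               1             1               1                    1                    1                        1                       
  chi_2 (sign: r->1, s->-1)  1             1               1                    1                    -1                       -1                      
  chi_3 (r->-1, s->1)        1             -1              -1                   1                    1                        -1                      
  chi_4 (r->-1, s->-1)       1             -1              -1                   1                    -1                       1                       
  chi_5 (2d, j=1)            2             -2              1                    -1                   0                        0                       
  chi_6 (2d, j=2)            2             2               -1                   -1                   0                        0                       

Spot check: chi_3 (r->-1, s->1) on {e} = 1.

Derivation: D_6 has order 2*6 = 12 with 6 conjugacy classes, hence 6 irreducibles. Sum of squared dims 1 + 1 + 1 + 1 + 4 + 4 = 12 = |G|. Linear characters come from the abelianisation; the 2-dimensional irreps have character r^k -> 2*cos(2*pi*j*k/6), reflections -> 0.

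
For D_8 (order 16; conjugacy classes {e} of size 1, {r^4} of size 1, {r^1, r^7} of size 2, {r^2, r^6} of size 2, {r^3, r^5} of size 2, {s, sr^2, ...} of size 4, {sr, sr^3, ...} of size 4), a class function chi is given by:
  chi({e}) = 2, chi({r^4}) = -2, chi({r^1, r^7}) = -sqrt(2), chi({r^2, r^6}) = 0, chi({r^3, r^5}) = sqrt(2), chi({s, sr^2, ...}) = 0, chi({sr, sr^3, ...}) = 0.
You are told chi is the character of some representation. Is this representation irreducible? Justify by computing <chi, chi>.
Irreducible: <chi, chi> = 1.

Why: <chi, chi> = (1/|G|) sum_C |C| * |chi(C)|^2 = (1/16)[1*|2|^2 + 1*|-2|^2 + 2*|-sqrt(2)|^2 + 2*|0|^2 + 2*|sqrt(2)|^2 + 4*|0|^2 + 4*|0|^2]
  = (1/16)[(4) + (4) + (4) + (0) + (4) + (0) + (0)] = 16/16 = 1.
A character is irreducible iff <chi, chi> = 1, so this representation is irreducible.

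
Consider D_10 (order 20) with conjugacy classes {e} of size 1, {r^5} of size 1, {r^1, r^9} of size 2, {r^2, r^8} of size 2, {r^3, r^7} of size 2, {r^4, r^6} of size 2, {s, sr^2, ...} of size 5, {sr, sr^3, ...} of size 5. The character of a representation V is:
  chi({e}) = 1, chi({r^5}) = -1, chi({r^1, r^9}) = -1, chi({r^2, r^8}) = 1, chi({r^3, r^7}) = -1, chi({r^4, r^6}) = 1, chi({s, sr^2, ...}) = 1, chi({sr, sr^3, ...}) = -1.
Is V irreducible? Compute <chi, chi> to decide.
Irreducible: <chi, chi> = 1.

Explanation: <chi, chi> = (1/|G|) sum_C |C| * |chi(C)|^2 = (1/20)[1*|1|^2 + 1*|-1|^2 + 2*|-1|^2 + 2*|1|^2 + 2*|-1|^2 + 2*|1|^2 + 5*|1|^2 + 5*|-1|^2]
  = (1/20)[(1) + (1) + (2) + (2) + (2) + (2) + (5) + (5)] = 20/20 = 1.
A character is irreducible iff <chi, chi> = 1, so this representation is irreducible.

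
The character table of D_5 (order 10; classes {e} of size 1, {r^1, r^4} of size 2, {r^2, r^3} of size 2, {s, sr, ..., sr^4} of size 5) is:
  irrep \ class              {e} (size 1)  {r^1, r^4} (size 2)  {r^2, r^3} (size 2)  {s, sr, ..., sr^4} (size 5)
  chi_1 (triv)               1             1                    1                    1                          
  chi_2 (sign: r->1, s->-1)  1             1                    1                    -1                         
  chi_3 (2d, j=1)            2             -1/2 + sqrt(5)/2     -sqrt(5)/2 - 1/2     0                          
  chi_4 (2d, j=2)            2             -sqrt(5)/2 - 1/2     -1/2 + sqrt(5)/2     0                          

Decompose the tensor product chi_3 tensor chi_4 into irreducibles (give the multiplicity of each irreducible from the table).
chi_3 tensor chi_4 = chi_3 + chi_4 (all other irreducibles have multiplicity 0).

Why: The character of a tensor product is the pointwise product (chi_3 * chi_4)(C) = chi_3(C) * chi_4(C):
  {e}: (2)*(2), {r^1, r^4}: (-1/2 + sqrt(5)/2)*(-sqrt(5)/2 - 1/2), {r^2, r^3}: (-sqrt(5)/2 - 1/2)*(-1/2 + sqrt(5)/2), {s, sr, ..., sr^4}: (0)*(0)
so (chi_3 * chi_4) takes values
  {e} -> 4, {r^1, r^4} -> -1, {r^2, r^3} -> -1, {s, sr, ..., sr^4} -> 0.
Now take the inner product of this character with each irreducible chi from the table, <chi_3*chi_4, chi> = (1/10) sum_C |C| (chi_3*chi_4)(C) conj(chi(C)):
  <chi_3*chi_4, chi_1> = (1/10)[1*(4)*conj(1) + 2*(-1)*conj(1) + 2*(-1)*conj(1) + 5*(0)*conj(1)]
      = (1/10)[(4) + (-2) + (-2) + (0)] = 0/10 = 0
  <chi_3*chi_4, chi_2> = (1/10)[1*(4)*conj(1) + 2*(-1)*conj(1) + 2*(-1)*conj(1) + 5*(0)*conj(-1)]
      = (1/10)[(4) + (-2) + (-2) + (0)] = 0/10 = 0
  <chi_3*chi_4, chi_3> = (1/10)[1*(4)*conj(2) + 2*(-1)*conj(-1/2 + sqrt(5)/2) + 2*(-1)*conj(-sqrt(5)/2 - 1/2) + 5*(0)*conj(0)]
      = (1/10)[(8) + (1 - sqrt(5)) + (1 + sqrt(5)) + (0)] = 10/10 = 1
  <chi_3*chi_4, chi_4> = (1/10)[1*(4)*conj(2) + 2*(-1)*conj(-sqrt(5)/2 - 1/2) + 2*(-1)*conj(-1/2 + sqrt(5)/2) + 5*(0)*conj(0)]
      = (1/10)[(8) + (1 + sqrt(5)) + (1 - sqrt(5)) + (0)] = 10/10 = 1
Hence the multiplicities are chi_3: 1, chi_4: 1. Dimension check: dim(chi_3)*dim(chi_4) = 2*2 = 4 and sum (mult * dim) = 1*2 + 1*2 = 4.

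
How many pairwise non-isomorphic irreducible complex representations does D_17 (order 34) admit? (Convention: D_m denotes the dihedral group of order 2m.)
10

Reasoning: The number of irreducible complex representations of a finite group equals its number of conjugacy classes. D_17 has 10 conjugacy classes ((n+3)/2 for n odd), so D_17 (order 34) has exactly 10 irreducible complex representations.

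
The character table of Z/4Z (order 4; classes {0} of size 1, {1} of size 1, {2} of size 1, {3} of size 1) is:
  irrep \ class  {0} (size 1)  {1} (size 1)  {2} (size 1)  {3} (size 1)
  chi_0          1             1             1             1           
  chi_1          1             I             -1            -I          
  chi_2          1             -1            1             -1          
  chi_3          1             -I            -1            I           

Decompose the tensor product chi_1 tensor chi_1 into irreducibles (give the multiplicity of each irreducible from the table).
chi_1 tensor chi_1 = chi_2 (all other irreducibles have multiplicity 0).

Derivation: The character of a tensor product is the pointwise product (chi_1 * chi_1)(C) = chi_1(C) * chi_1(C):
  {0}: (1)*(1), {1}: (I)*(I), {2}: (-1)*(-1), {3}: (-I)*(-I)
so (chi_1 * chi_1) takes values
  {0} -> 1, {1} -> -1, {2} -> 1, {3} -> -1.
Now take the inner product of this character with each irreducible chi from the table, <chi_1*chi_1, chi> = (1/4) sum_C |C| (chi_1*chi_1)(C) conj(chi(C)):
  <chi_1*chi_1, chi_0> = (1/4)[1*(1)*conj(1) + 1*(-1)*conj(1) + 1*(1)*conj(1) + 1*(-1)*conj(1)]
      = (1/4)[(1) + (-1) + (1) + (-1)] = 0/4 = 0
  <chi_1*chi_1, chi_1> = (1/4)[1*(1)*conj(1) + 1*(-1)*conj(I) + 1*(1)*conj(-1) + 1*(-1)*conj(-I)]
      = (1/4)[(1) + (I) + (-1) + (-I)] = 0/4 = 0
  <chi_1*chi_1, chi_2> = (1/4)[1*(1)*conj(1) + 1*(-1)*conj(-1) + 1*(1)*conj(1) + 1*(-1)*conj(-1)]
      = (1/4)[(1) + (1) + (1) + (1)] = 4/4 = 1
  <chi_1*chi_1, chi_3> = (1/4)[1*(1)*conj(1) + 1*(-1)*conj(-I) + 1*(1)*conj(-1) + 1*(-1)*conj(I)]
      = (1/4)[(1) + (-I) + (-1) + (I)] = 0/4 = 0
(Exp terms are combined using exp(i*s)*conj(exp(i*t)) = exp(i*(s-t)), and sums of them are collapsed using the identity that for every m > 1 the m distinct m-th roots of unity sum to 0, e.g. 1 + exp(2*I*pi/3) + exp(-2*I*pi/3) = 0.)
Hence the multiplicities are chi_2: 1. Dimension check: dim(chi_1)*dim(chi_1) = 1*1 = 1 and sum (mult * dim) = 1*1 = 1.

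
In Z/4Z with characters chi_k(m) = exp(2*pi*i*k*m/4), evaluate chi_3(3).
chi_3(3) = zeta_4^9 = I

Argument: chi_3(3) = zeta_4^(3*3) = zeta_4^9. Since zeta_4^4 = 1, this equals zeta_4^1 = exp(2*pi*i*1/4) = I.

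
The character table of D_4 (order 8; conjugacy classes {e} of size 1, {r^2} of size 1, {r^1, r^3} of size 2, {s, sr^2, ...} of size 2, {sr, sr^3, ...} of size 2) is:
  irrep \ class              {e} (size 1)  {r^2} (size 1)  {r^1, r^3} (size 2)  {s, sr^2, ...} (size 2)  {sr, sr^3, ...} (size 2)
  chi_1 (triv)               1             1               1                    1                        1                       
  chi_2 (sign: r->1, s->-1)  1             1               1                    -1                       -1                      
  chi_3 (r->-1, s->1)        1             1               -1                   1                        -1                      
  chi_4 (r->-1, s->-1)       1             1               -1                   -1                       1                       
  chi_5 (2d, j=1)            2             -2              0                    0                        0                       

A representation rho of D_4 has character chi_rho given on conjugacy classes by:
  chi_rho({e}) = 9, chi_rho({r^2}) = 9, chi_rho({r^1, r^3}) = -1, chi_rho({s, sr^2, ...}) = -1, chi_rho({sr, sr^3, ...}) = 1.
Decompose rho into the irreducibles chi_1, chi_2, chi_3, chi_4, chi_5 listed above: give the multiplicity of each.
Multiplicities: chi_1: 2, chi_2: 2, chi_3: 2, chi_4: 3, chi_5: 0.

Details: Use <chi_rho, chi> = (1/|G|) sum_C |C| * chi_rho(C) * conj(chi(C)) with |G| = 8 for each irreducible chi in the table:
  <chi_rho, chi_1> = (1/8)[1*(9)*conj(1) + 1*(9)*conj(1) + 2*(-1)*conj(1) + 2*(-1)*conj(1) + 2*(1)*conj(1)]
      = (1/8)[(9) + (9) + (-2) + (-2) + (2)] = 16/8 = 2
  <chi_rho, chi_2> = (1/8)[1*(9)*conj(1) + 1*(9)*conj(1) + 2*(-1)*conj(1) + 2*(-1)*conj(-1) + 2*(1)*conj(-1)]
      = (1/8)[(9) + (9) + (-2) + (2) + (-2)] = 16/8 = 2
  <chi_rho, chi_3> = (1/8)[1*(9)*conj(1) + 1*(9)*conj(1) + 2*(-1)*conj(-1) + 2*(-1)*conj(1) + 2*(1)*conj(-1)]
      = (1/8)[(9) + (9) + (2) + (-2) + (-2)] = 16/8 = 2
  <chi_rho, chi_4> = (1/8)[1*(9)*conj(1) + 1*(9)*conj(1) + 2*(-1)*conj(-1) + 2*(-1)*conj(-1) + 2*(1)*conj(1)]
      = (1/8)[(9) + (9) + (2) + (2) + (2)] = 24/8 = 3
  <chi_rho, chi_5> = (1/8)[1*(9)*conj(2) + 1*(9)*conj(-2) + 2*(-1)*conj(0) + 2*(-1)*conj(0) + 2*(1)*conj(0)]
      = (1/8)[(18) + (-18) + (0) + (0) + (0)] = 0/8 = 0
Dimension check: dim(rho) = sum (mult * dim) = 2*1 + 2*1 + 2*1 + 3*1 + 0*2 = 9 = chi_rho(e) = 9.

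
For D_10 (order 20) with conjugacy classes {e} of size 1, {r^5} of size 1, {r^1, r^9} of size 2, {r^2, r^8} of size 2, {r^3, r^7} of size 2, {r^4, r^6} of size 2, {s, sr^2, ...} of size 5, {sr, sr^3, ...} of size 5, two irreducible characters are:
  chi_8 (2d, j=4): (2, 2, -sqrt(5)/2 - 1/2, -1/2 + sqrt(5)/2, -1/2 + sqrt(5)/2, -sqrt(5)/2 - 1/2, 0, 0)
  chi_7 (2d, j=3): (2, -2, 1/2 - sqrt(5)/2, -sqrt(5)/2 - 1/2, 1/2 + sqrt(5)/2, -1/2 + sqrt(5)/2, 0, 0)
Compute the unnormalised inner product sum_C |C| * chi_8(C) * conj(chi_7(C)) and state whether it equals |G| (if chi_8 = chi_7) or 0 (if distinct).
Sum = 0; so <chi_8, chi_7> = 0 (distinct irreducibles are orthogonal).

Derivation: Compute term by term over conjugacy classes (|C| * chi_8(C) * conj(chi_7(C))):
  1*(2)*conj(2) + 1*(2)*conj(-2) + 2*(-sqrt(5)/2 - 1/2)*conj(1/2 - sqrt(5)/2) + 2*(-1/2 + sqrt(5)/2)*conj(-sqrt(5)/2 - 1/2) + 2*(-1/2 + sqrt(5)/2)*conj(1/2 + sqrt(5)/2) + 2*(-sqrt(5)/2 - 1/2)*conj(-1/2 + sqrt(5)/2) + 5*(0)*conj(0) + 5*(0)*conj(0)
  = (4) + (-4) + (2) + (-2) + (2) + (-2) + (0) + (0)
  = 0.
Dividing by |G| = 20 gives 0/20 = 0, matching the row-orthogonality relation <chi_8, chi_7> = [chi_8 = chi_7].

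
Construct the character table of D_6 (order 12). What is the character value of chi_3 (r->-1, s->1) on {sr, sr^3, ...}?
Conjugacy classes: {e} of size 1, {r^3} of size 1, {r^1, r^5} of size 2, {r^2, r^4} of size 2, {s, sr^2, ...} of size 3, {sr, sr^3, ...} of size 3.
Character table:
  irrep \ class              {e} (size 1)  {r^3} (size 1)  {r^1, r^5} (size 2)  {r^2, r^4} (size 2)  {s, sr^2, ...} (size 3)  {sr, sr^3, ...} (size 3)
  chi_1 (triv)               1             1               1                    1                    1                        1                       
  chi_2 (sign: r->1, s->-1)  1             1               1                    1                    -1                       -1                      
  chi_3 (r->-1, s->1)        1             -1              -1                   1                    1                        -1                      
  chi_4 (r->-1, s->-1)       1             -1              -1                   1                    -1                       1                       
  chi_5 (2d, j=1)            2             -2              1                    -1                   0                        0                       
  chi_6 (2d, j=2)            2             2               -1                   -1                   0                        0                       

Spot check: chi_3 (r->-1, s->1) on {sr, sr^3, ...} = -1.

Solution. D_6 has order 2*6 = 12 with 6 conjugacy classes, hence 6 irreducibles. Sum of squared dims 1 + 1 + 1 + 1 + 4 + 4 = 12 = |G|. Linear characters come from the abelianisation; the 2-dimensional irreps have character r^k -> 2*cos(2*pi*j*k/6), reflections -> 0.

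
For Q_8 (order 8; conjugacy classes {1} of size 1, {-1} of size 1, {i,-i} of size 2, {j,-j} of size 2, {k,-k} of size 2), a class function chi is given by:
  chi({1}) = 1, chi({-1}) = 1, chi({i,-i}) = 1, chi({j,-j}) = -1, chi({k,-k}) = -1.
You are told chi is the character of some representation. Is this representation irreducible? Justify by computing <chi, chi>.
Irreducible: <chi, chi> = 1.

Explanation: <chi, chi> = (1/|G|) sum_C |C| * |chi(C)|^2 = (1/8)[1*|1|^2 + 1*|1|^2 + 2*|1|^2 + 2*|-1|^2 + 2*|-1|^2]
  = (1/8)[(1) + (1) + (2) + (2) + (2)] = 8/8 = 1.
A character is irreducible iff <chi, chi> = 1, so this representation is irreducible.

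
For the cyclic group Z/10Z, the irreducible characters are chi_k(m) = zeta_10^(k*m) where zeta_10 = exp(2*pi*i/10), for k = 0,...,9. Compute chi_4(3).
chi_4(3) = zeta_10^12 = exp(2*I*pi/5)

Proof sketch: chi_4(3) = zeta_10^(4*3) = zeta_10^12. Since zeta_10^10 = 1, this equals zeta_10^2 = exp(2*pi*i*2/10) = exp(2*I*pi/5).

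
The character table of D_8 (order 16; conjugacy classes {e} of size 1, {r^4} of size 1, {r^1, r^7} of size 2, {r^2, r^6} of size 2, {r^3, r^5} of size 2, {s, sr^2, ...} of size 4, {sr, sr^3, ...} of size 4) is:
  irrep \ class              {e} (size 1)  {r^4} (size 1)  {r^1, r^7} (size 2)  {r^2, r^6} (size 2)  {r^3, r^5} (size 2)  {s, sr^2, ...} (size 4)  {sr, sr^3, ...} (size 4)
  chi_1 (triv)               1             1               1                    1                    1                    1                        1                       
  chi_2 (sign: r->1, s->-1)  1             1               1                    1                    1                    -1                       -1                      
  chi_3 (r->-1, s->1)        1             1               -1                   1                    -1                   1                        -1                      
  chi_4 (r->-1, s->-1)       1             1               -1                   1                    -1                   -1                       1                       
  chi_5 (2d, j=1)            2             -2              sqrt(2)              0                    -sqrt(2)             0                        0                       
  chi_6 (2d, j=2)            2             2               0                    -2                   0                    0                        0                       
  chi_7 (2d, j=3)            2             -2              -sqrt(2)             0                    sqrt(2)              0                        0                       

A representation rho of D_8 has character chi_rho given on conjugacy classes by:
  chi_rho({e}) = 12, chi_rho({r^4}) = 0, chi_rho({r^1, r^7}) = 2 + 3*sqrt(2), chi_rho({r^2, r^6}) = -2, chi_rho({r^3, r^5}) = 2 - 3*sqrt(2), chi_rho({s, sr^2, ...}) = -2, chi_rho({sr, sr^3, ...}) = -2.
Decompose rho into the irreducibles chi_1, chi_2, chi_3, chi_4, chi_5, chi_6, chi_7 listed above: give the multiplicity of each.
Multiplicities: chi_1: 0, chi_2: 2, chi_3: 0, chi_4: 0, chi_5: 3, chi_6: 2, chi_7: 0.

Justification: Use <chi_rho, chi> = (1/|G|) sum_C |C| * chi_rho(C) * conj(chi(C)) with |G| = 16 for each irreducible chi in the table:
  <chi_rho, chi_1> = (1/16)[1*(12)*conj(1) + 1*(0)*conj(1) + 2*(2 + 3*sqrt(2))*conj(1) + 2*(-2)*conj(1) + 2*(2 - 3*sqrt(2))*conj(1) + 4*(-2)*conj(1) + 4*(-2)*conj(1)]
      = (1/16)[(12) + (0) + (4 + 6*sqrt(2)) + (-4) + (4 - 6*sqrt(2)) + (-8) + (-8)] = 0/16 = 0
  <chi_rho, chi_2> = (1/16)[1*(12)*conj(1) + 1*(0)*conj(1) + 2*(2 + 3*sqrt(2))*conj(1) + 2*(-2)*conj(1) + 2*(2 - 3*sqrt(2))*conj(1) + 4*(-2)*conj(-1) + 4*(-2)*conj(-1)]
      = (1/16)[(12) + (0) + (4 + 6*sqrt(2)) + (-4) + (4 - 6*sqrt(2)) + (8) + (8)] = 32/16 = 2
  <chi_rho, chi_3> = (1/16)[1*(12)*conj(1) + 1*(0)*conj(1) + 2*(2 + 3*sqrt(2))*conj(-1) + 2*(-2)*conj(1) + 2*(2 - 3*sqrt(2))*conj(-1) + 4*(-2)*conj(1) + 4*(-2)*conj(-1)]
      = (1/16)[(12) + (0) + (-6*sqrt(2) - 4) + (-4) + (-4 + 6*sqrt(2)) + (-8) + (8)] = 0/16 = 0
  <chi_rho, chi_4> = (1/16)[1*(12)*conj(1) + 1*(0)*conj(1) + 2*(2 + 3*sqrt(2))*conj(-1) + 2*(-2)*conj(1) + 2*(2 - 3*sqrt(2))*conj(-1) + 4*(-2)*conj(-1) + 4*(-2)*conj(1)]
      = (1/16)[(12) + (0) + (-6*sqrt(2) - 4) + (-4) + (-4 + 6*sqrt(2)) + (8) + (-8)] = 0/16 = 0
  <chi_rho, chi_5> = (1/16)[1*(12)*conj(2) + 1*(0)*conj(-2) + 2*(2 + 3*sqrt(2))*conj(sqrt(2)) + 2*(-2)*conj(0) + 2*(2 - 3*sqrt(2))*conj(-sqrt(2)) + 4*(-2)*conj(0) + 4*(-2)*conj(0)]
      = (1/16)[(24) + (0) + (4*sqrt(2) + 12) + (0) + (12 - 4*sqrt(2)) + (0) + (0)] = 48/16 = 3
  <chi_rho, chi_6> = (1/16)[1*(12)*conj(2) + 1*(0)*conj(2) + 2*(2 + 3*sqrt(2))*conj(0) + 2*(-2)*conj(-2) + 2*(2 - 3*sqrt(2))*conj(0) + 4*(-2)*conj(0) + 4*(-2)*conj(0)]
      = (1/16)[(24) + (0) + (0) + (8) + (0) + (0) + (0)] = 32/16 = 2
  <chi_rho, chi_7> = (1/16)[1*(12)*conj(2) + 1*(0)*conj(-2) + 2*(2 + 3*sqrt(2))*conj(-sqrt(2)) + 2*(-2)*conj(0) + 2*(2 - 3*sqrt(2))*conj(sqrt(2)) + 4*(-2)*conj(0) + 4*(-2)*conj(0)]
      = (1/16)[(24) + (0) + (-12 - 4*sqrt(2)) + (0) + (-12 + 4*sqrt(2)) + (0) + (0)] = 0/16 = 0
Dimension check: dim(rho) = sum (mult * dim) = 0*1 + 2*1 + 0*1 + 0*1 + 3*2 + 2*2 + 0*2 = 12 = chi_rho(e) = 12.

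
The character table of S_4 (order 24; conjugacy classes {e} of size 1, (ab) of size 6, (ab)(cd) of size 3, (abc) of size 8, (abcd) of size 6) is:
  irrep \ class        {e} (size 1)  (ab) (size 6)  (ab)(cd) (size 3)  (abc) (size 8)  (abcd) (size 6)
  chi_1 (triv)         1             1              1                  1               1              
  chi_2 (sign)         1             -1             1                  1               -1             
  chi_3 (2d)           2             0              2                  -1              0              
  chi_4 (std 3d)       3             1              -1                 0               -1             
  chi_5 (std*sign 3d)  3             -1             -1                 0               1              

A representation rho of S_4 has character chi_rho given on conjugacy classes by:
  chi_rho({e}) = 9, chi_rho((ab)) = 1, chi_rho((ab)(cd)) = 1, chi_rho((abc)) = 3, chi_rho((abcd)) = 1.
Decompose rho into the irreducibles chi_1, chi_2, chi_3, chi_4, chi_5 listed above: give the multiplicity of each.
Multiplicities: chi_1: 2, chi_2: 1, chi_3: 0, chi_4: 1, chi_5: 1.

Proof sketch: Use <chi_rho, chi> = (1/|G|) sum_C |C| * chi_rho(C) * conj(chi(C)) with |G| = 24 for each irreducible chi in the table:
  <chi_rho, chi_1> = (1/24)[1*(9)*conj(1) + 6*(1)*conj(1) + 3*(1)*conj(1) + 8*(3)*conj(1) + 6*(1)*conj(1)]
      = (1/24)[(9) + (6) + (3) + (24) + (6)] = 48/24 = 2
  <chi_rho, chi_2> = (1/24)[1*(9)*conj(1) + 6*(1)*conj(-1) + 3*(1)*conj(1) + 8*(3)*conj(1) + 6*(1)*conj(-1)]
      = (1/24)[(9) + (-6) + (3) + (24) + (-6)] = 24/24 = 1
  <chi_rho, chi_3> = (1/24)[1*(9)*conj(2) + 6*(1)*conj(0) + 3*(1)*conj(2) + 8*(3)*conj(-1) + 6*(1)*conj(0)]
      = (1/24)[(18) + (0) + (6) + (-24) + (0)] = 0/24 = 0
  <chi_rho, chi_4> = (1/24)[1*(9)*conj(3) + 6*(1)*conj(1) + 3*(1)*conj(-1) + 8*(3)*conj(0) + 6*(1)*conj(-1)]
      = (1/24)[(27) + (6) + (-3) + (0) + (-6)] = 24/24 = 1
  <chi_rho, chi_5> = (1/24)[1*(9)*conj(3) + 6*(1)*conj(-1) + 3*(1)*conj(-1) + 8*(3)*conj(0) + 6*(1)*conj(1)]
      = (1/24)[(27) + (-6) + (-3) + (0) + (6)] = 24/24 = 1
Dimension check: dim(rho) = sum (mult * dim) = 2*1 + 1*1 + 0*2 + 1*3 + 1*3 = 9 = chi_rho(e) = 9.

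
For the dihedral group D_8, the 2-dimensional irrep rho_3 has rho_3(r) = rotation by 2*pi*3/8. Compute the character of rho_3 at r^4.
chi_{rho_3}(r^4) = 2*cos(2*pi*3*4/8) = -2

Solution. rho_3(r^4) is rotation by angle 2*pi*3*4/8, whose trace is 2*cos(2*pi*3*4/8) = -2.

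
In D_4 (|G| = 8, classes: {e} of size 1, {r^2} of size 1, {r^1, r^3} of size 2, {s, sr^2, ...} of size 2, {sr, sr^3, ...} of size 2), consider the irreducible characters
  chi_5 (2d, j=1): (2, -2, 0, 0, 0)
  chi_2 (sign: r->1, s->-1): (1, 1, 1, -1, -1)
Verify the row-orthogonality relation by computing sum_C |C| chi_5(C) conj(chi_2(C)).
Sum = 0; so <chi_5, chi_2> = 0 (distinct irreducibles are orthogonal).

Derivation: Compute term by term over conjugacy classes (|C| * chi_5(C) * conj(chi_2(C))):
  1*(2)*conj(1) + 1*(-2)*conj(1) + 2*(0)*conj(1) + 2*(0)*conj(-1) + 2*(0)*conj(-1)
  = (2) + (-2) + (0) + (0) + (0)
  = 0.
Dividing by |G| = 8 gives 0/8 = 0, matching the row-orthogonality relation <chi_5, chi_2> = [chi_5 = chi_2].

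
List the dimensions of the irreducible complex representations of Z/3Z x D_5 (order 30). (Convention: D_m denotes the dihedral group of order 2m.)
Dimensions: 1, 1, 1, 1, 1, 1, 2, 2, 2, 2, 2, 2

Solution. There are 12 irreducibles (= number of conjugacy classes). Their dimensions d_i satisfy sum d_i^2 = |G| = 30: 1 + 1 + 1 + 1 + 1 + 1 + 4 + 4 + 4 + 4 + 4 + 4 = 30. (For the product with Z/3Z: each of the 3 1-dim characters of Z/3Z tensors with each irrep of D_5, giving 3 copies of each D_5-dimension.)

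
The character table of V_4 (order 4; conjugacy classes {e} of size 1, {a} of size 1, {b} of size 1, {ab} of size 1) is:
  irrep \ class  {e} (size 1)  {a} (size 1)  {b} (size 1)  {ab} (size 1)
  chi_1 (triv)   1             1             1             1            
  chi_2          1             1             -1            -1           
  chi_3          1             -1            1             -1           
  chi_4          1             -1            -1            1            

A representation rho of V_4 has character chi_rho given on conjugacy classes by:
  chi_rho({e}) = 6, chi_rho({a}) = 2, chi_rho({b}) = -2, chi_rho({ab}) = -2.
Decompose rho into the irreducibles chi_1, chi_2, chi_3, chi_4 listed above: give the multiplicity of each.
Multiplicities: chi_1: 1, chi_2: 3, chi_3: 1, chi_4: 1.

Solution. Use <chi_rho, chi> = (1/|G|) sum_C |C| * chi_rho(C) * conj(chi(C)) with |G| = 4 for each irreducible chi in the table:
  <chi_rho, chi_1> = (1/4)[1*(6)*conj(1) + 1*(2)*conj(1) + 1*(-2)*conj(1) + 1*(-2)*conj(1)]
      = (1/4)[(6) + (2) + (-2) + (-2)] = 4/4 = 1
  <chi_rho, chi_2> = (1/4)[1*(6)*conj(1) + 1*(2)*conj(1) + 1*(-2)*conj(-1) + 1*(-2)*conj(-1)]
      = (1/4)[(6) + (2) + (2) + (2)] = 12/4 = 3
  <chi_rho, chi_3> = (1/4)[1*(6)*conj(1) + 1*(2)*conj(-1) + 1*(-2)*conj(1) + 1*(-2)*conj(-1)]
      = (1/4)[(6) + (-2) + (-2) + (2)] = 4/4 = 1
  <chi_rho, chi_4> = (1/4)[1*(6)*conj(1) + 1*(2)*conj(-1) + 1*(-2)*conj(-1) + 1*(-2)*conj(1)]
      = (1/4)[(6) + (-2) + (2) + (-2)] = 4/4 = 1
Dimension check: dim(rho) = sum (mult * dim) = 1*1 + 3*1 + 1*1 + 1*1 = 6 = chi_rho(e) = 6.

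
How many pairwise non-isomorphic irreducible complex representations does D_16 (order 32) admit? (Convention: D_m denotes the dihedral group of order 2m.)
11

Justification: The number of irreducible complex representations of a finite group equals its number of conjugacy classes. D_16 has 11 conjugacy classes (n/2 + 3 for n even), so D_16 (order 32) has exactly 11 irreducible complex representations.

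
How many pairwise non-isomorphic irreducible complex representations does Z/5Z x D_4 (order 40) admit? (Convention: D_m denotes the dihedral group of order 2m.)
25

The number of irreducible complex representations of a finite group equals its number of conjugacy classes. For a direct product, #classes(G x H) = #classes(G) * #classes(H). Z/5Z has 5 classes (abelian), D_4 has 5 classes, so 5 * 5 = 25, so Z/5Z x D_4 (order 40) has exactly 25 irreducible complex representations.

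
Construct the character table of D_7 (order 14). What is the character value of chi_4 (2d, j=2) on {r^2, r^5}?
Conjugacy classes: {e} of size 1, {r^1, r^6} of size 2, {r^2, r^5} of size 2, {r^3, r^4} of size 2, {s, sr, ..., sr^6} of size 7.
Character table:
  irrep \ class              {e} (size 1)  {r^1, r^6} (size 2)  {r^2, r^5} (size 2)  {r^3, r^4} (size 2)  {s, sr, ..., sr^6} (size 7)
  chi_1 (triv)               1             1                    1                    1                    1                          
  chi_2 (sign: r->1, s->-1)  1             1                    1                    1                    -1                         
  chi_3 (2d, j=1)            2             2*cos(2*pi/7)        -2*cos(3*pi/7)       -2*cos(pi/7)         0                          
  chi_4 (2d, j=2)            2             -2*cos(3*pi/7)       -2*cos(pi/7)         2*cos(2*pi/7)        0                          
  chi_5 (2d, j=3)            2             -2*cos(pi/7)         2*cos(2*pi/7)        -2*cos(3*pi/7)       0                          

Spot check: chi_4 (2d, j=2) on {r^2, r^5} = -2*cos(pi/7).

Details: D_7 has order 2*7 = 14 with 5 conjugacy classes, hence 5 irreducibles. Sum of squared dims 1 + 1 + 4 + 4 + 4 = 14 = |G|. Linear characters come from the abelianisation; the 2-dimensional irreps have character r^k -> 2*cos(2*pi*j*k/7), reflections -> 0.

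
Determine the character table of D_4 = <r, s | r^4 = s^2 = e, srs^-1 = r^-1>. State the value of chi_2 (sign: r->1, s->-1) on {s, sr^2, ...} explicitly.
Conjugacy classes: {e} of size 1, {r^2} of size 1, {r^1, r^3} of size 2, {s, sr^2, ...} of size 2, {sr, sr^3, ...} of size 2.
Character table:
  irrep \ class              {e} (size 1)  {r^2} (size 1)  {r^1, r^3} (size 2)  {s, sr^2, ...} (size 2)  {sr, sr^3, ...} (size 2)
  chi_1 (triv)               1             1               1                    1                        1                       
  chi_2 (sign: r->1, s->-1)  1             1               1                    -1                       -1                      
  chi_3 (r->-1, s->1)        1             1               -1                   1                        -1                      
  chi_4 (r->-1, s->-1)       1             1               -1                   -1                       1                       
  chi_5 (2d, j=1)            2             -2              0                    0                        0                       

Spot check: chi_2 (sign: r->1, s->-1) on {s, sr^2, ...} = -1.

Reasoning: D_4 has order 2*4 = 8 with 5 conjugacy classes, hence 5 irreducibles. Sum of squared dims 1 + 1 + 1 + 1 + 4 = 8 = |G|. Linear characters come from the abelianisation; the 2-dimensional irreps have character r^k -> 2*cos(2*pi*j*k/4), reflections -> 0.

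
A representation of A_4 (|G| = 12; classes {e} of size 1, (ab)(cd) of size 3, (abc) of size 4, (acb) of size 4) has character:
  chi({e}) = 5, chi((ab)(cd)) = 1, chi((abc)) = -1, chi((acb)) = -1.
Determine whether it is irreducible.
Not irreducible (reducible): <chi, chi> = 3 > 1.

Why: <chi, chi> = (1/|G|) sum_C |C| * |chi(C)|^2 = (1/12)[1*|5|^2 + 3*|1|^2 + 4*|-1|^2 + 4*|-1|^2]
  = (1/12)[(25) + (3) + (4) + (4)] = 36/12 = 3.
(Exp terms are combined using exp(i*s)*conj(exp(i*t)) = exp(i*(s-t)), and sums of them are collapsed using the identity that for every m > 1 the m distinct m-th roots of unity sum to 0, e.g. 1 + exp(2*I*pi/3) + exp(-2*I*pi/3) = 0.)
A character is irreducible iff <chi, chi> = 1, so this representation is reducible.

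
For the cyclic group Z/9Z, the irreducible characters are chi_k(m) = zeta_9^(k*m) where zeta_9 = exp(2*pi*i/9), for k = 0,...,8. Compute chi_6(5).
chi_6(5) = zeta_9^30 = exp(2*I*pi/3)

Working: chi_6(5) = zeta_9^(6*5) = zeta_9^30. Since zeta_9^9 = 1, this equals zeta_9^3 = exp(2*pi*i*3/9) = exp(2*I*pi/3).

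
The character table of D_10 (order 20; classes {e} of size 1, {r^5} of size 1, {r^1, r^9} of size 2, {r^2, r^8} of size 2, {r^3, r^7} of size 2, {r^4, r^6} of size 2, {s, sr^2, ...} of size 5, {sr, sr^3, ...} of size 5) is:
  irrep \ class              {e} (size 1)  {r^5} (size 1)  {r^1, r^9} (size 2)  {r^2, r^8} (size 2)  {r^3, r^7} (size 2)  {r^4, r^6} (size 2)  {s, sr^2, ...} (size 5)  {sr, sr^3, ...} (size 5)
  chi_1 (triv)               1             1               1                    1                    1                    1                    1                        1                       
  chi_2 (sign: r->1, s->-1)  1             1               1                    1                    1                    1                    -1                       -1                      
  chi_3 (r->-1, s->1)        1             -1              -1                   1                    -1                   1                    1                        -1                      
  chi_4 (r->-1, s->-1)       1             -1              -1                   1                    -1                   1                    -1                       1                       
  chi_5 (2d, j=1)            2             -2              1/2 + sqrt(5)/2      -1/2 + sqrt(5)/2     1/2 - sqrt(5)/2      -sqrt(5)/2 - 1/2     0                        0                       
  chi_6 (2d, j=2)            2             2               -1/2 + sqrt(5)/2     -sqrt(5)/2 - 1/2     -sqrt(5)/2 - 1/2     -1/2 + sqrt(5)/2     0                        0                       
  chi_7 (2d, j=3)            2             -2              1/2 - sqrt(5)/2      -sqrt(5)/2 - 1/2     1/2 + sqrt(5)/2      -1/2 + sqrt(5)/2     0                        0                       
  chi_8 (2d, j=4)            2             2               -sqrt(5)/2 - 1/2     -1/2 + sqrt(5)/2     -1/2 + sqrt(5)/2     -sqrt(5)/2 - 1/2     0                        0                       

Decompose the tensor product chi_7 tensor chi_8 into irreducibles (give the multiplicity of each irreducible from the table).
chi_7 tensor chi_8 = chi_5 + chi_7 (all other irreducibles have multiplicity 0).

Proof sketch: The character of a tensor product is the pointwise product (chi_7 * chi_8)(C) = chi_7(C) * chi_8(C):
  {e}: (2)*(2), {r^5}: (-2)*(2), {r^1, r^9}: (1/2 - sqrt(5)/2)*(-sqrt(5)/2 - 1/2), {r^2, r^8}: (-sqrt(5)/2 - 1/2)*(-1/2 + sqrt(5)/2), {r^3, r^7}: (1/2 + sqrt(5)/2)*(-1/2 + sqrt(5)/2), {r^4, r^6}: (-1/2 + sqrt(5)/2)*(-sqrt(5)/2 - 1/2), {s, sr^2, ...}: (0)*(0), {sr, sr^3, ...}: (0)*(0)
so (chi_7 * chi_8) takes values
  {e} -> 4, {r^5} -> -4, {r^1, r^9} -> 1, {r^2, r^8} -> -1, {r^3, r^7} -> 1, {r^4, r^6} -> -1, {s, sr^2, ...} -> 0, {sr, sr^3, ...} -> 0.
Now take the inner product of this character with each irreducible chi from the table, <chi_7*chi_8, chi> = (1/20) sum_C |C| (chi_7*chi_8)(C) conj(chi(C)):
  <chi_7*chi_8, chi_1> = (1/20)[1*(4)*conj(1) + 1*(-4)*conj(1) + 2*(1)*conj(1) + 2*(-1)*conj(1) + 2*(1)*conj(1) + 2*(-1)*conj(1) + 5*(0)*conj(1) + 5*(0)*conj(1)]
      = (1/20)[(4) + (-4) + (2) + (-2) + (2) + (-2) + (0) + (0)] = 0/20 = 0
  <chi_7*chi_8, chi_2> = (1/20)[1*(4)*conj(1) + 1*(-4)*conj(1) + 2*(1)*conj(1) + 2*(-1)*conj(1) + 2*(1)*conj(1) + 2*(-1)*conj(1) + 5*(0)*conj(-1) + 5*(0)*conj(-1)]
      = (1/20)[(4) + (-4) + (2) + (-2) + (2) + (-2) + (0) + (0)] = 0/20 = 0
  <chi_7*chi_8, chi_3> = (1/20)[1*(4)*conj(1) + 1*(-4)*conj(-1) + 2*(1)*conj(-1) + 2*(-1)*conj(1) + 2*(1)*conj(-1) + 2*(-1)*conj(1) + 5*(0)*conj(1) + 5*(0)*conj(-1)]
      = (1/20)[(4) + (4) + (-2) + (-2) + (-2) + (-2) + (0) + (0)] = 0/20 = 0
  <chi_7*chi_8, chi_4> = (1/20)[1*(4)*conj(1) + 1*(-4)*conj(-1) + 2*(1)*conj(-1) + 2*(-1)*conj(1) + 2*(1)*conj(-1) + 2*(-1)*conj(1) + 5*(0)*conj(-1) + 5*(0)*conj(1)]
      = (1/20)[(4) + (4) + (-2) + (-2) + (-2) + (-2) + (0) + (0)] = 0/20 = 0
  <chi_7*chi_8, chi_5> = (1/20)[1*(4)*conj(2) + 1*(-4)*conj(-2) + 2*(1)*conj(1/2 + sqrt(5)/2) + 2*(-1)*conj(-1/2 + sqrt(5)/2) + 2*(1)*conj(1/2 - sqrt(5)/2) + 2*(-1)*conj(-sqrt(5)/2 - 1/2) + 5*(0)*conj(0) + 5*(0)*conj(0)]
      = (1/20)[(8) + (8) + (1 + sqrt(5)) + (1 - sqrt(5)) + (1 - sqrt(5)) + (1 + sqrt(5)) + (0) + (0)] = 20/20 = 1
  <chi_7*chi_8, chi_6> = (1/20)[1*(4)*conj(2) + 1*(-4)*conj(2) + 2*(1)*conj(-1/2 + sqrt(5)/2) + 2*(-1)*conj(-sqrt(5)/2 - 1/2) + 2*(1)*conj(-sqrt(5)/2 - 1/2) + 2*(-1)*conj(-1/2 + sqrt(5)/2) + 5*(0)*conj(0) + 5*(0)*conj(0)]
      = (1/20)[(8) + (-8) + (-1 + sqrt(5)) + (1 + sqrt(5)) + (-sqrt(5) - 1) + (1 - sqrt(5)) + (0) + (0)] = 0/20 = 0
  <chi_7*chi_8, chi_7> = (1/20)[1*(4)*conj(2) + 1*(-4)*conj(-2) + 2*(1)*conj(1/2 - sqrt(5)/2) + 2*(-1)*conj(-sqrt(5)/2 - 1/2) + 2*(1)*conj(1/2 + sqrt(5)/2) + 2*(-1)*conj(-1/2 + sqrt(5)/2) + 5*(0)*conj(0) + 5*(0)*conj(0)]
      = (1/20)[(8) + (8) + (1 - sqrt(5)) + (1 + sqrt(5)) + (1 + sqrt(5)) + (1 - sqrt(5)) + (0) + (0)] = 20/20 = 1
  <chi_7*chi_8, chi_8> = (1/20)[1*(4)*conj(2) + 1*(-4)*conj(2) + 2*(1)*conj(-sqrt(5)/2 - 1/2) + 2*(-1)*conj(-1/2 + sqrt(5)/2) + 2*(1)*conj(-1/2 + sqrt(5)/2) + 2*(-1)*conj(-sqrt(5)/2 - 1/2) + 5*(0)*conj(0) + 5*(0)*conj(0)]
      = (1/20)[(8) + (-8) + (-sqrt(5) - 1) + (1 - sqrt(5)) + (-1 + sqrt(5)) + (1 + sqrt(5)) + (0) + (0)] = 0/20 = 0
Hence the multiplicities are chi_5: 1, chi_7: 1. Dimension check: dim(chi_7)*dim(chi_8) = 2*2 = 4 and sum (mult * dim) = 1*2 + 1*2 = 4.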